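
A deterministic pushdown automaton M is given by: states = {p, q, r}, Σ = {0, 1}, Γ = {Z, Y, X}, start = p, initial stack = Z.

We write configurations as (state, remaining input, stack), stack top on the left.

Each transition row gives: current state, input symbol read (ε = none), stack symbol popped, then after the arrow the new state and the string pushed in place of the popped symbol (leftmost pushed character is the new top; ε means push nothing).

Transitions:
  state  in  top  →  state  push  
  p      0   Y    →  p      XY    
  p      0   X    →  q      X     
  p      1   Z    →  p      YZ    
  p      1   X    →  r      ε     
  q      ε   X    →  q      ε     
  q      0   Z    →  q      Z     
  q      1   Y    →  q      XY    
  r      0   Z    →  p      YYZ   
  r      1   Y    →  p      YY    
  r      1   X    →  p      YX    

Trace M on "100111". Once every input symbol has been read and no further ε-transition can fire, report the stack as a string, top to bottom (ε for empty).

YZ

(p, 100111, Z) ⊢ (p, 00111, YZ) ⊢ (p, 0111, XYZ) ⊢ (q, 111, XYZ) ⊢ (q, 111, YZ) ⊢ (q, 11, XYZ) ⊢ (q, 11, YZ) ⊢ (q, 1, XYZ) ⊢ (q, 1, YZ) ⊢ (q, ε, XYZ) ⊢ (q, ε, YZ)
All input consumed in state q with stack YZ.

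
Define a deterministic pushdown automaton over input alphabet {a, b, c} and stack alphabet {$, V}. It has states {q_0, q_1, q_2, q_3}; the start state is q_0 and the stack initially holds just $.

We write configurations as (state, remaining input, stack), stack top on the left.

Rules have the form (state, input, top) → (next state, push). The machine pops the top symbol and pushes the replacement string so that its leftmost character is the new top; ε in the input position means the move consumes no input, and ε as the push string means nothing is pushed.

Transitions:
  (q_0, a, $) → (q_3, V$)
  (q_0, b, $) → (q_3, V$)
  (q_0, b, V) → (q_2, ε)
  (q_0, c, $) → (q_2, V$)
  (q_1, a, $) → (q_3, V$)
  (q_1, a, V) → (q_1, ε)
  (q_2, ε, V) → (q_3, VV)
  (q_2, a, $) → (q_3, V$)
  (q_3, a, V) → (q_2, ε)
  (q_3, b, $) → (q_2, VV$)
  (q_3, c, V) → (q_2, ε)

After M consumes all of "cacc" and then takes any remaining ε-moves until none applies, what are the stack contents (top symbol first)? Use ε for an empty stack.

(q_0, cacc, $)
  read c, top $: go to q_2, push V$ → (q_2, acc, V$)
  ε-move, top V: go to q_3, push VV → (q_3, acc, VV$)
  read a, top V: go to q_2, push ε → (q_2, cc, V$)
  ε-move, top V: go to q_3, push VV → (q_3, cc, VV$)
  read c, top V: go to q_2, push ε → (q_2, c, V$)
  ε-move, top V: go to q_3, push VV → (q_3, c, VV$)
  read c, top V: go to q_2, push ε → (q_2, ε, V$)
  ε-move, top V: go to q_3, push VV → (q_3, ε, VV$)
All input consumed in state q_3 with stack VV$.

VV$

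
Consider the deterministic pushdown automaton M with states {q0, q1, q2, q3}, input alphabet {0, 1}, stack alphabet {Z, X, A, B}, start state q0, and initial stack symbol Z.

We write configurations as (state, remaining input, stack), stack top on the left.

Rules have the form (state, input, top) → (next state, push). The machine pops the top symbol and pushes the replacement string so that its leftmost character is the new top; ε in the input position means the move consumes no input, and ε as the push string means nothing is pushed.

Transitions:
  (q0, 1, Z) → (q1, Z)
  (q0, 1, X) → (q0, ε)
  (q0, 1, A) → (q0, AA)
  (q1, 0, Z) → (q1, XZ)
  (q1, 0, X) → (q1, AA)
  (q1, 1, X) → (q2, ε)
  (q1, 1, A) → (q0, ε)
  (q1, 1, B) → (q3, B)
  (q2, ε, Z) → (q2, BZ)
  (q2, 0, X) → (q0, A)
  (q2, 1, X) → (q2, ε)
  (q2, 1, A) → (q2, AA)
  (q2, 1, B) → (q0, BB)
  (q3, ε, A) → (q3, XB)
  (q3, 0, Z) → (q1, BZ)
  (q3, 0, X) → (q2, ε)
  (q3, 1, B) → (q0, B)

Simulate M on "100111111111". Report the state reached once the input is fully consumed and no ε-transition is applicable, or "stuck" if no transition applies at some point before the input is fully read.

q0

(q0, 100111111111, Z)
  read 1, top Z: go to q1, push Z → (q1, 00111111111, Z)
  read 0, top Z: go to q1, push XZ → (q1, 0111111111, XZ)
  read 0, top X: go to q1, push AA → (q1, 111111111, AAZ)
  read 1, top A: go to q0, push ε → (q0, 11111111, AZ)
  read 1, top A: go to q0, push AA → (q0, 1111111, AAZ)
  read 1, top A: go to q0, push AA → (q0, 111111, AAAZ)
  read 1, top A: go to q0, push AA → (q0, 11111, AAAAZ)
  read 1, top A: go to q0, push AA → (q0, 1111, AAAAAZ)
  read 1, top A: go to q0, push AA → (q0, 111, AAAAAAZ)
  read 1, top A: go to q0, push AA → (q0, 11, AAAAAAAZ)
  read 1, top A: go to q0, push AA → (q0, 1, AAAAAAAAZ)
  read 1, top A: go to q0, push AA → (q0, ε, AAAAAAAAAZ)
All input consumed; M is in state q0.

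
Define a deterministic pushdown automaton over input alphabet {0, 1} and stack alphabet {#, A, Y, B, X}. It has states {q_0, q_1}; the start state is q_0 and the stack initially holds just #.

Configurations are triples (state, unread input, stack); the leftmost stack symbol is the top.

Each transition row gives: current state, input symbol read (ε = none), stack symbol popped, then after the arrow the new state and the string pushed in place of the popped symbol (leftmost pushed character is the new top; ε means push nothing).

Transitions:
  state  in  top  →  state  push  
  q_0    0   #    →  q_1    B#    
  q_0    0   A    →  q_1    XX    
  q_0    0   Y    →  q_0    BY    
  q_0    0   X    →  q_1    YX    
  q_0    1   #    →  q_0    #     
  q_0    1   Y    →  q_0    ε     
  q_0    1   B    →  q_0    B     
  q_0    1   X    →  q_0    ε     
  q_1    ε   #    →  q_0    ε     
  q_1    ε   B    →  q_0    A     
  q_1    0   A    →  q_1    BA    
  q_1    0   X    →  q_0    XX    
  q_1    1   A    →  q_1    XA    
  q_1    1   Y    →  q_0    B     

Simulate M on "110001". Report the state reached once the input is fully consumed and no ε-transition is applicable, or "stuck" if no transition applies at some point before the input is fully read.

q_0

(q_0, 110001, #)
  read 1, top #: go to q_0, push # → (q_0, 10001, #)
  read 1, top #: go to q_0, push # → (q_0, 0001, #)
  read 0, top #: go to q_1, push B# → (q_1, 001, B#)
  ε-move, top B: go to q_0, push A → (q_0, 001, A#)
  read 0, top A: go to q_1, push XX → (q_1, 01, XX#)
  read 0, top X: go to q_0, push XX → (q_0, 1, XXX#)
  read 1, top X: go to q_0, push ε → (q_0, ε, XX#)
All input consumed; M is in state q_0.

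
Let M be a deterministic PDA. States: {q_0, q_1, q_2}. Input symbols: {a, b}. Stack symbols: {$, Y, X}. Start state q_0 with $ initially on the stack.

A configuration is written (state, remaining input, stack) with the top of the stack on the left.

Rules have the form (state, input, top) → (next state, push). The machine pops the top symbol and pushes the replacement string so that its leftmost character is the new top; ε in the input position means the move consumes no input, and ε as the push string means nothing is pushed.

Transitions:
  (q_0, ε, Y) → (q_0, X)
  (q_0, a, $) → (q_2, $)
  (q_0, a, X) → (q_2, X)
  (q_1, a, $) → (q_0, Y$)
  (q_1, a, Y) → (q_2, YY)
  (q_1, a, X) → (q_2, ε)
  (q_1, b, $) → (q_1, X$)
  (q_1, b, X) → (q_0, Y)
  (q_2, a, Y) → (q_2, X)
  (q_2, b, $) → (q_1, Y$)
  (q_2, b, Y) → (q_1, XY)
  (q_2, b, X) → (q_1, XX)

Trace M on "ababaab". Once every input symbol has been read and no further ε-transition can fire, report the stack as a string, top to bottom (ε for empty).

(q_0, ababaab, $)
  read a, top $: go to q_2, push $ → (q_2, babaab, $)
  read b, top $: go to q_1, push Y$ → (q_1, abaab, Y$)
  read a, top Y: go to q_2, push YY → (q_2, baab, YY$)
  read b, top Y: go to q_1, push XY → (q_1, aab, XYY$)
  read a, top X: go to q_2, push ε → (q_2, ab, YY$)
  read a, top Y: go to q_2, push X → (q_2, b, XY$)
  read b, top X: go to q_1, push XX → (q_1, ε, XXY$)
All input consumed in state q_1 with stack XXY$.

XXY$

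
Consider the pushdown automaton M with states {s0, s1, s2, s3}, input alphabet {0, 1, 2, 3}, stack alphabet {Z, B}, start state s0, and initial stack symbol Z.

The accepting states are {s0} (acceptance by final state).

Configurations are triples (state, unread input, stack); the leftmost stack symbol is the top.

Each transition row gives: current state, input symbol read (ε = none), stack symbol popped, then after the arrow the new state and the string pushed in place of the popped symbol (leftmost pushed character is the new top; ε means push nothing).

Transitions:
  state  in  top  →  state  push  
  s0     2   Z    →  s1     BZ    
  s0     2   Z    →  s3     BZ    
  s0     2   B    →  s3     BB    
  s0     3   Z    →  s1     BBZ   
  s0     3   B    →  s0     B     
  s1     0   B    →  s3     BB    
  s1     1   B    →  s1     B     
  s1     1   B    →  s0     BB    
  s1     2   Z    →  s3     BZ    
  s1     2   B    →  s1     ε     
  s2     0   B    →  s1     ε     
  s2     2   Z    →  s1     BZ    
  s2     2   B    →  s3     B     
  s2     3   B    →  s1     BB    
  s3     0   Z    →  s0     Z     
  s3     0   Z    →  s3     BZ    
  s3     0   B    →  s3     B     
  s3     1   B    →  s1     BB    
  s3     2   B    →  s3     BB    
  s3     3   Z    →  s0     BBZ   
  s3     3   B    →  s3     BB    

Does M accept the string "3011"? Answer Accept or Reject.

Accept

One accepting computation: (s0, 3011, Z) ⊢ (s1, 011, BBZ) ⊢ (s3, 11, BBBZ) ⊢ (s1, 1, BBBBZ) ⊢ (s0, ε, BBBBBZ)
All input consumed and state s0 ∈ F.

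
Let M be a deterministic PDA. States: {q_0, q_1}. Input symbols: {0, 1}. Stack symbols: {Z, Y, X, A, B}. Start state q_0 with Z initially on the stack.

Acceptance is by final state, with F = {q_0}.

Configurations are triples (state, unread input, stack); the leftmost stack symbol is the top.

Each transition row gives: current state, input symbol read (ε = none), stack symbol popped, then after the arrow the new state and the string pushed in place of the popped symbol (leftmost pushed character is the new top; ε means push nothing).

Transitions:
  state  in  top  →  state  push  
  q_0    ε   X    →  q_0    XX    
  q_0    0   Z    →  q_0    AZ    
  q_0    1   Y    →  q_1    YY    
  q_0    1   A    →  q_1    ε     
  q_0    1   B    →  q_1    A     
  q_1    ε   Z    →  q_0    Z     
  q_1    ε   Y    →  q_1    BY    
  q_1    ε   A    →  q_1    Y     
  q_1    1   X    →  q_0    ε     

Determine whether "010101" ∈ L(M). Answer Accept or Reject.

Accept

(q_0, 010101, Z) ⊢ (q_0, 10101, AZ) ⊢ (q_1, 0101, Z) ⊢ (q_0, 0101, Z) ⊢ (q_0, 101, AZ) ⊢ (q_1, 01, Z) ⊢ (q_0, 01, Z) ⊢ (q_0, 1, AZ) ⊢ (q_1, ε, Z) ⊢ (q_0, ε, Z)
All input consumed; state q_0 ∈ F.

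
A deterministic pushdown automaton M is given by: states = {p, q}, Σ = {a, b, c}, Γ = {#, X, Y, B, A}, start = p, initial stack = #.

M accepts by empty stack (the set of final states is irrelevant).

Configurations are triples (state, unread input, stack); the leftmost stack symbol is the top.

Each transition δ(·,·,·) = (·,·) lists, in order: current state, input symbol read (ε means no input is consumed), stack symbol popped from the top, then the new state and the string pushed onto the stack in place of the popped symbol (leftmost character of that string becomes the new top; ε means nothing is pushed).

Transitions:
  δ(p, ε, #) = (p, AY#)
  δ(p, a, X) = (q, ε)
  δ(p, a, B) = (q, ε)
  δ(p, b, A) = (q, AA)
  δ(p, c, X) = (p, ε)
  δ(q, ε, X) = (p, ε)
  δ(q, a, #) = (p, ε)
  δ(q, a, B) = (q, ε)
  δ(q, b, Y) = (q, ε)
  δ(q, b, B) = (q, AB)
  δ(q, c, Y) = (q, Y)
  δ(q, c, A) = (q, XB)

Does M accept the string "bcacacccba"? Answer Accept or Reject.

Accept

(p, bcacacccba, #) ⊢ (p, bcacacccba, AY#) ⊢ (q, cacacccba, AAY#) ⊢ (q, acacccba, XBAY#) ⊢ (p, acacccba, BAY#) ⊢ (q, cacccba, AY#) ⊢ (q, acccba, XBY#) ⊢ (p, acccba, BY#) ⊢ (q, cccba, Y#) ⊢ (q, ccba, Y#) ⊢ (q, cba, Y#) ⊢ (q, ba, Y#) ⊢ (q, a, #) ⊢ (p, ε, ε)
All input consumed and the stack is empty.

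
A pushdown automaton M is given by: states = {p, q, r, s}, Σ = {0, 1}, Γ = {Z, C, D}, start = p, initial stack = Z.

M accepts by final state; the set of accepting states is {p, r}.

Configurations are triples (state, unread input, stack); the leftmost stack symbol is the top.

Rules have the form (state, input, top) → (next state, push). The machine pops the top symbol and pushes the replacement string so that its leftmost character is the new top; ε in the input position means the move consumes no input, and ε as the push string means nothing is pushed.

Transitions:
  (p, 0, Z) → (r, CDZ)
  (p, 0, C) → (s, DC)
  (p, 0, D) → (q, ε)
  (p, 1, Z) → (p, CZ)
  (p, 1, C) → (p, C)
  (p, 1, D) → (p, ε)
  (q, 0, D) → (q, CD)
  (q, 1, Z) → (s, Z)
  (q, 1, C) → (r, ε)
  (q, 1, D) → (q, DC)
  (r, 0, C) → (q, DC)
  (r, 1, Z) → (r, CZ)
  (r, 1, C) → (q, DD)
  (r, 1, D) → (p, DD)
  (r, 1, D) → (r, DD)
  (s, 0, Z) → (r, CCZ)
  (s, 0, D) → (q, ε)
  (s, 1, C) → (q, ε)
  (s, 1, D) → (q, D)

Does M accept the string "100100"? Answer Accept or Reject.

Reject

No computation consumes all input and reaches a final state.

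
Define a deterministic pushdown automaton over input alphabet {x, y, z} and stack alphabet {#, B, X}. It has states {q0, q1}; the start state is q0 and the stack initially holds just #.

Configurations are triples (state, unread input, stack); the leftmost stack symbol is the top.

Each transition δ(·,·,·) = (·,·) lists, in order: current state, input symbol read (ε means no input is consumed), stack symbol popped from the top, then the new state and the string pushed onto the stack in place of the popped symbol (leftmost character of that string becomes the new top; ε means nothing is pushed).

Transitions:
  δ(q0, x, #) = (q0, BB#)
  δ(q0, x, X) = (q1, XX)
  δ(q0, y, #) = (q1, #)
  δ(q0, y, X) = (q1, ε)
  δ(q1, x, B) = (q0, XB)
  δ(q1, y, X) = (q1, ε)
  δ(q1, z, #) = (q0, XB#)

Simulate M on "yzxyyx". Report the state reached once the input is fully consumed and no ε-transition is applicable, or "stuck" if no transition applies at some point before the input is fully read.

q0

(q0, yzxyyx, #)
  read y, top #: go to q1, push # → (q1, zxyyx, #)
  read z, top #: go to q0, push XB# → (q0, xyyx, XB#)
  read x, top X: go to q1, push XX → (q1, yyx, XXB#)
  read y, top X: go to q1, push ε → (q1, yx, XB#)
  read y, top X: go to q1, push ε → (q1, x, B#)
  read x, top B: go to q0, push XB → (q0, ε, XB#)
All input consumed; M is in state q0.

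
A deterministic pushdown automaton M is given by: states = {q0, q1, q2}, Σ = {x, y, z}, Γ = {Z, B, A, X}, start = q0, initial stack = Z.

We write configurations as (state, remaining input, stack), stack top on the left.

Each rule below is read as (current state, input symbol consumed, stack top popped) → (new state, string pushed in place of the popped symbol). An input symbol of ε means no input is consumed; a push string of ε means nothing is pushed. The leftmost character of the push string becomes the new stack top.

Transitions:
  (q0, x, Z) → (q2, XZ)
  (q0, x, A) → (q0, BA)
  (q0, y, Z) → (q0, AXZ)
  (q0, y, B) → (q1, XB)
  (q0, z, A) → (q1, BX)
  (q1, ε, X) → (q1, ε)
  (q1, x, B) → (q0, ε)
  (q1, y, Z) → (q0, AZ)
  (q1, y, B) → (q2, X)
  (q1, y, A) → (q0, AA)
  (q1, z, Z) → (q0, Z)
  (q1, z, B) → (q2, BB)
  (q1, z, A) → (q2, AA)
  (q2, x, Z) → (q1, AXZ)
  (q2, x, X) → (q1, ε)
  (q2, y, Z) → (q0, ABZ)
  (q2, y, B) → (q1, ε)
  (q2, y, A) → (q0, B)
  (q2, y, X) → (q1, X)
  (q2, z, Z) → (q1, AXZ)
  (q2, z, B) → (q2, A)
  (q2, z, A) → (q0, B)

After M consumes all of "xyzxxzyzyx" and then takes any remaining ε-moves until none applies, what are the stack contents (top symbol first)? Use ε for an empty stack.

Z

(q0, xyzxxzyzyx, Z) ⊢ (q2, yzxxzyzyx, XZ) ⊢ (q1, zxxzyzyx, XZ) ⊢ (q1, zxxzyzyx, Z) ⊢ (q0, xxzyzyx, Z) ⊢ (q2, xzyzyx, XZ) ⊢ (q1, zyzyx, Z) ⊢ (q0, yzyx, Z) ⊢ (q0, zyx, AXZ) ⊢ (q1, yx, BXXZ) ⊢ (q2, x, XXXZ) ⊢ (q1, ε, XXZ) ⊢ (q1, ε, XZ) ⊢ (q1, ε, Z)
All input consumed in state q1 with stack Z.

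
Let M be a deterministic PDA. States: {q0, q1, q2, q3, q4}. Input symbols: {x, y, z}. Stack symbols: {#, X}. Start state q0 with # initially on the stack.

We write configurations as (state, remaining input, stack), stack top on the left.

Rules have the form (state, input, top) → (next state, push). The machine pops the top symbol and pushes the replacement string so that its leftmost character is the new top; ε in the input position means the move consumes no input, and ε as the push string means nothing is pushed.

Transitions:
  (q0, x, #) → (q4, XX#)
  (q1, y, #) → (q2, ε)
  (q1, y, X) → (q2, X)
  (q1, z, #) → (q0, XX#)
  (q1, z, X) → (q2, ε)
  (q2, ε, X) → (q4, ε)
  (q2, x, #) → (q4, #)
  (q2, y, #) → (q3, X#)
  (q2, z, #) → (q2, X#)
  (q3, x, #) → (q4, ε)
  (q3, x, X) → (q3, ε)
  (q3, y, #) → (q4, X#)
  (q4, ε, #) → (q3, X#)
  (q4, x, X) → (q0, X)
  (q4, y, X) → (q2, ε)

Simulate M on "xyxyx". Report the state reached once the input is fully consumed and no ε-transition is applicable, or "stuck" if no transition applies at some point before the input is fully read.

(q0, xyxyx, #)
  read x, top #: go to q4, push XX# → (q4, yxyx, XX#)
  read y, top X: go to q2, push ε → (q2, xyx, X#)
  ε-move, top X: go to q4, push ε → (q4, xyx, #)
  ε-move, top #: go to q3, push X# → (q3, xyx, X#)
  read x, top X: go to q3, push ε → (q3, yx, #)
  read y, top #: go to q4, push X# → (q4, x, X#)
  read x, top X: go to q0, push X → (q0, ε, X#)
All input consumed; M is in state q0.

q0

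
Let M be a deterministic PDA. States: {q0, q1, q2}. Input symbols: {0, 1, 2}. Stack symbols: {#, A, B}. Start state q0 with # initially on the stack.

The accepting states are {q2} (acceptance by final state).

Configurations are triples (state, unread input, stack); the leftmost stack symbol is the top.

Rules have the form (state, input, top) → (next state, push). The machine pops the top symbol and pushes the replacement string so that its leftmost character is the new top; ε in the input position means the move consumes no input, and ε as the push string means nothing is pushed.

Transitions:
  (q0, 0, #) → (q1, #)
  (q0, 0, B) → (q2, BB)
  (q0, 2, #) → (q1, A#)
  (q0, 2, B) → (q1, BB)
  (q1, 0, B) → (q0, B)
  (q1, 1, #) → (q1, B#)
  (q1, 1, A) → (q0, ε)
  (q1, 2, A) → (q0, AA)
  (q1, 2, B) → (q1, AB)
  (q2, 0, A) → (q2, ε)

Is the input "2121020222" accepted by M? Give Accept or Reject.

Reject

(q0, 2121020222, #) ⊢ (q1, 121020222, A#) ⊢ (q0, 21020222, #) ⊢ (q1, 1020222, A#) ⊢ (q0, 020222, #) ⊢ (q1, 20222, #)
No transition applies at (q1, 20222, #); input not fully consumed.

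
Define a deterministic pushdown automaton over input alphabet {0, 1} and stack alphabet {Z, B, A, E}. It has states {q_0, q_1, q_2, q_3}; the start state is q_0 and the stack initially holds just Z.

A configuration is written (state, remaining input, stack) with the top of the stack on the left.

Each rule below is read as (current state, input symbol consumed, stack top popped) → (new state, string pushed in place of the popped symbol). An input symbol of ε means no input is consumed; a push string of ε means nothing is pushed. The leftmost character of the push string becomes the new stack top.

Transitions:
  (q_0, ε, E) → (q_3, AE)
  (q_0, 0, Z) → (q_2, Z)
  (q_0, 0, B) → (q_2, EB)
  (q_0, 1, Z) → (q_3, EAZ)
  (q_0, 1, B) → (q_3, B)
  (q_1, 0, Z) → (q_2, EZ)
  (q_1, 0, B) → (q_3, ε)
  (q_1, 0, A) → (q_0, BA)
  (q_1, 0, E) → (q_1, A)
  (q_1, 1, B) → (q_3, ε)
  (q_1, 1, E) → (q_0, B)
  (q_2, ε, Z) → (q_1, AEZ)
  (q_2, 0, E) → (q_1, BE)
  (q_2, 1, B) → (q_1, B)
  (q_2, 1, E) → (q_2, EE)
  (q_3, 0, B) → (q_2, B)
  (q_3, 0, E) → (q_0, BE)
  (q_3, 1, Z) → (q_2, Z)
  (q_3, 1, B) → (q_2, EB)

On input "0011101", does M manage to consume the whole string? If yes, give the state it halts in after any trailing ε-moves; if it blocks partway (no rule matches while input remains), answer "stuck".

(q_0, 0011101, Z)
  read 0, top Z: go to q_2, push Z → (q_2, 011101, Z)
  ε-move, top Z: go to q_1, push AEZ → (q_1, 011101, AEZ)
  read 0, top A: go to q_0, push BA → (q_0, 11101, BAEZ)
  read 1, top B: go to q_3, push B → (q_3, 1101, BAEZ)
  read 1, top B: go to q_2, push EB → (q_2, 101, EBAEZ)
  read 1, top E: go to q_2, push EE → (q_2, 01, EEBAEZ)
  read 0, top E: go to q_1, push BE → (q_1, 1, BEEBAEZ)
  read 1, top B: go to q_3, push ε → (q_3, ε, EEBAEZ)
All input consumed; M is in state q_3.

q_3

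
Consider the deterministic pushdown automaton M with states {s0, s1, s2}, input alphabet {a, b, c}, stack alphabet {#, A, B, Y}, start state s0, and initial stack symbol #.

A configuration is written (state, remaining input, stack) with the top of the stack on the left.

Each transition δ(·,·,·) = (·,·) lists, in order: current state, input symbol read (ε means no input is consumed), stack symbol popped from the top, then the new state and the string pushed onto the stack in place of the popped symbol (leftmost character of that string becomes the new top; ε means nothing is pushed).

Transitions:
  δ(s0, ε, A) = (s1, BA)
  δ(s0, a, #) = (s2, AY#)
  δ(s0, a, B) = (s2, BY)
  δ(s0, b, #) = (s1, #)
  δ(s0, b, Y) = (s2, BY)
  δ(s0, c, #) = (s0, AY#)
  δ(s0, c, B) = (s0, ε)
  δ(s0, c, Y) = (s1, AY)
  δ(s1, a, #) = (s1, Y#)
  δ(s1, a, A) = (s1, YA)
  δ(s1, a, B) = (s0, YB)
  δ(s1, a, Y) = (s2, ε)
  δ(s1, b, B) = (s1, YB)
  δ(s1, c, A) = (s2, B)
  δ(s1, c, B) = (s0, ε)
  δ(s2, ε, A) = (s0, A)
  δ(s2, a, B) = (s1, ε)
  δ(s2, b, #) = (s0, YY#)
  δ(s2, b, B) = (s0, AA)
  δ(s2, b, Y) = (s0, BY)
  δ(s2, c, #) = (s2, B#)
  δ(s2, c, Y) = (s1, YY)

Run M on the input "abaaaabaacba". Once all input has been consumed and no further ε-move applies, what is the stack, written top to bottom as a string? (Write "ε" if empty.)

YBAAY#

(s0, abaaaabaacba, #)
  read a, top #: go to s2, push AY# → (s2, baaaabaacba, AY#)
  ε-move, top A: go to s0, push A → (s0, baaaabaacba, AY#)
  ε-move, top A: go to s1, push BA → (s1, baaaabaacba, BAY#)
  read b, top B: go to s1, push YB → (s1, aaaabaacba, YBAY#)
  read a, top Y: go to s2, push ε → (s2, aaabaacba, BAY#)
  read a, top B: go to s1, push ε → (s1, aabaacba, AY#)
  read a, top A: go to s1, push YA → (s1, abaacba, YAY#)
  read a, top Y: go to s2, push ε → (s2, baacba, AY#)
  ε-move, top A: go to s0, push A → (s0, baacba, AY#)
  ε-move, top A: go to s1, push BA → (s1, baacba, BAY#)
  read b, top B: go to s1, push YB → (s1, aacba, YBAY#)
  read a, top Y: go to s2, push ε → (s2, acba, BAY#)
  read a, top B: go to s1, push ε → (s1, cba, AY#)
  read c, top A: go to s2, push B → (s2, ba, BY#)
  read b, top B: go to s0, push AA → (s0, a, AAY#)
  ε-move, top A: go to s1, push BA → (s1, a, BAAY#)
  read a, top B: go to s0, push YB → (s0, ε, YBAAY#)
All input consumed in state s0 with stack YBAAY#.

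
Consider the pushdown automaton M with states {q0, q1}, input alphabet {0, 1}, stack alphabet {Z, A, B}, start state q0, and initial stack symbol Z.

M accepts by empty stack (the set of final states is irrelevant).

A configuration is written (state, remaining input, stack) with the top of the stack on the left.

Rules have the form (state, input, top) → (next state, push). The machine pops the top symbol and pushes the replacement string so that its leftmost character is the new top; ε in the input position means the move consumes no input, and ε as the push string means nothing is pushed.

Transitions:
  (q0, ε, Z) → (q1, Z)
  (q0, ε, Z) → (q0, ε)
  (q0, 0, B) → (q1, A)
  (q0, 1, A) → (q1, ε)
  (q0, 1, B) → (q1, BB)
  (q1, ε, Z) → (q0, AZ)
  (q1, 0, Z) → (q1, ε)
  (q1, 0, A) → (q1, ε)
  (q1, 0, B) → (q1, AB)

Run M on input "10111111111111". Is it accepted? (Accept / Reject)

No computation consumes all input and empties the stack.

Reject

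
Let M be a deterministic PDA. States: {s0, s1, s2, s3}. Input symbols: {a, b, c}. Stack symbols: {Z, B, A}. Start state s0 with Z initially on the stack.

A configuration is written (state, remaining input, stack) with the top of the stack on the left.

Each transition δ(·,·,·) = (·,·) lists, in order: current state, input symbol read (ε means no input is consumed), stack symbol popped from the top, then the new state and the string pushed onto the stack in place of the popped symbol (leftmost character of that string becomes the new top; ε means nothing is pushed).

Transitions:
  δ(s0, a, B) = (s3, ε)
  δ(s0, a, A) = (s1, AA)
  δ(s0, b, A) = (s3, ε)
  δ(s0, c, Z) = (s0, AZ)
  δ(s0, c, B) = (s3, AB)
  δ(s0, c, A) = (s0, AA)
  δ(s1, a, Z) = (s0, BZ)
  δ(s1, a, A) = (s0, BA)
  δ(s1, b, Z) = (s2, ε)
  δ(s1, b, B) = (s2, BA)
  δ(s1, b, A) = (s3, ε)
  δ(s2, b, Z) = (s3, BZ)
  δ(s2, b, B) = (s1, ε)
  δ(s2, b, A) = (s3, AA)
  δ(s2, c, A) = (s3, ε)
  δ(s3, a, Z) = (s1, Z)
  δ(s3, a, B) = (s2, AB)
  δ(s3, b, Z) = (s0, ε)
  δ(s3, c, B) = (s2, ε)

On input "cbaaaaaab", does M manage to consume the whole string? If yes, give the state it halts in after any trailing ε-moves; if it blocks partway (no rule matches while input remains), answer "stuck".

(s0, cbaaaaaab, Z) ⊢ (s0, baaaaaab, AZ) ⊢ (s3, aaaaaab, Z) ⊢ (s1, aaaaab, Z) ⊢ (s0, aaaab, BZ) ⊢ (s3, aaab, Z) ⊢ (s1, aab, Z) ⊢ (s0, ab, BZ) ⊢ (s3, b, Z) ⊢ (s0, ε, ε)
All input consumed; M is in state s0.

s0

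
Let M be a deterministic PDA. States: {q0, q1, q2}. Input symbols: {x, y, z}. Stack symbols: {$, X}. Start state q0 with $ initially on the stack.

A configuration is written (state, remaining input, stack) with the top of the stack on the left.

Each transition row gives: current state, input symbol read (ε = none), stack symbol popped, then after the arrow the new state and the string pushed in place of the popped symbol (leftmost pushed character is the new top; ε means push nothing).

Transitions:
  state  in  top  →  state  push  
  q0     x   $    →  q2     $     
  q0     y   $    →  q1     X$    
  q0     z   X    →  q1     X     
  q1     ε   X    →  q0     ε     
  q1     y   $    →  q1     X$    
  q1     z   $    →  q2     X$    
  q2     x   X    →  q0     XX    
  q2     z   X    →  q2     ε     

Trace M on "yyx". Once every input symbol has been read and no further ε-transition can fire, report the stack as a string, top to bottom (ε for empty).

$

(q0, yyx, $)
  read y, top $: go to q1, push X$ → (q1, yx, X$)
  ε-move, top X: go to q0, push ε → (q0, yx, $)
  read y, top $: go to q1, push X$ → (q1, x, X$)
  ε-move, top X: go to q0, push ε → (q0, x, $)
  read x, top $: go to q2, push $ → (q2, ε, $)
All input consumed in state q2 with stack $.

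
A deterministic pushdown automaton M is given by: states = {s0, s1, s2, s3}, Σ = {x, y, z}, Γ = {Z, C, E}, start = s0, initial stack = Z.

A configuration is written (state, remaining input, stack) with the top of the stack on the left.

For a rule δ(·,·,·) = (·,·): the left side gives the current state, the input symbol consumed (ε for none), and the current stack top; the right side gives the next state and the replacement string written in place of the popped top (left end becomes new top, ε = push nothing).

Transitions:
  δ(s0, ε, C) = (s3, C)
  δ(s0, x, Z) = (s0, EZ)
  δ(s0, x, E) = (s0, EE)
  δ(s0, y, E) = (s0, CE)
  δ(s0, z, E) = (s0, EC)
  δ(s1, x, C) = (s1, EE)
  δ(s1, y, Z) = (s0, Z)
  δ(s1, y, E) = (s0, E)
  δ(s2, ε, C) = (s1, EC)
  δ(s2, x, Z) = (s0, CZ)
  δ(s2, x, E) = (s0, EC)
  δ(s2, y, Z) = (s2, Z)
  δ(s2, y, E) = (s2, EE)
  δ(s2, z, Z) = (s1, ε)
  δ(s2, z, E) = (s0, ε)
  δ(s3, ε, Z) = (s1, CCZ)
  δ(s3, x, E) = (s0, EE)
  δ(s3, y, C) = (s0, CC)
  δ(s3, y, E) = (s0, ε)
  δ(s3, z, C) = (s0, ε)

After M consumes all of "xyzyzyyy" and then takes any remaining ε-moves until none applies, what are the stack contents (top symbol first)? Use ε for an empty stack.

(s0, xyzyzyyy, Z)
  read x, top Z: go to s0, push EZ → (s0, yzyzyyy, EZ)
  read y, top E: go to s0, push CE → (s0, zyzyyy, CEZ)
  ε-move, top C: go to s3, push C → (s3, zyzyyy, CEZ)
  read z, top C: go to s0, push ε → (s0, yzyyy, EZ)
  read y, top E: go to s0, push CE → (s0, zyyy, CEZ)
  ε-move, top C: go to s3, push C → (s3, zyyy, CEZ)
  read z, top C: go to s0, push ε → (s0, yyy, EZ)
  read y, top E: go to s0, push CE → (s0, yy, CEZ)
  ε-move, top C: go to s3, push C → (s3, yy, CEZ)
  read y, top C: go to s0, push CC → (s0, y, CCEZ)
  ε-move, top C: go to s3, push C → (s3, y, CCEZ)
  read y, top C: go to s0, push CC → (s0, ε, CCCEZ)
  ε-move, top C: go to s3, push C → (s3, ε, CCCEZ)
All input consumed in state s3 with stack CCCEZ.

CCCEZ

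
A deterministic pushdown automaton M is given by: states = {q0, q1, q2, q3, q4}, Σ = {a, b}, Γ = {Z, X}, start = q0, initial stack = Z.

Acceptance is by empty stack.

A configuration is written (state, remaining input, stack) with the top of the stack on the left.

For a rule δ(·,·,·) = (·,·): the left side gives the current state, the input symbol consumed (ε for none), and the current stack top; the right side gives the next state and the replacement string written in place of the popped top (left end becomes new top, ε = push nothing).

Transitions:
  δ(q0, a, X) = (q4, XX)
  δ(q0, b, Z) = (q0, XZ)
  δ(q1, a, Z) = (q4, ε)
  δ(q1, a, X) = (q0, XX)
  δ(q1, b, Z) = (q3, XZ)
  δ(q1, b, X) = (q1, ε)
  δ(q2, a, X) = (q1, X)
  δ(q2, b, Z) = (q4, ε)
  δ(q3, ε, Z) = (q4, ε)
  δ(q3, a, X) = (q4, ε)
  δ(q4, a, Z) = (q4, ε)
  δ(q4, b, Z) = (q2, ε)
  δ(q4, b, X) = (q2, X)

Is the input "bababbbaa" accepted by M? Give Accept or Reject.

Accept

(q0, bababbbaa, Z)
  read b, top Z: go to q0, push XZ → (q0, ababbbaa, XZ)
  read a, top X: go to q4, push XX → (q4, babbbaa, XXZ)
  read b, top X: go to q2, push X → (q2, abbbaa, XXZ)
  read a, top X: go to q1, push X → (q1, bbbaa, XXZ)
  read b, top X: go to q1, push ε → (q1, bbaa, XZ)
  read b, top X: go to q1, push ε → (q1, baa, Z)
  read b, top Z: go to q3, push XZ → (q3, aa, XZ)
  read a, top X: go to q4, push ε → (q4, a, Z)
  read a, top Z: go to q4, push ε → (q4, ε, ε)
All input consumed and the stack is empty.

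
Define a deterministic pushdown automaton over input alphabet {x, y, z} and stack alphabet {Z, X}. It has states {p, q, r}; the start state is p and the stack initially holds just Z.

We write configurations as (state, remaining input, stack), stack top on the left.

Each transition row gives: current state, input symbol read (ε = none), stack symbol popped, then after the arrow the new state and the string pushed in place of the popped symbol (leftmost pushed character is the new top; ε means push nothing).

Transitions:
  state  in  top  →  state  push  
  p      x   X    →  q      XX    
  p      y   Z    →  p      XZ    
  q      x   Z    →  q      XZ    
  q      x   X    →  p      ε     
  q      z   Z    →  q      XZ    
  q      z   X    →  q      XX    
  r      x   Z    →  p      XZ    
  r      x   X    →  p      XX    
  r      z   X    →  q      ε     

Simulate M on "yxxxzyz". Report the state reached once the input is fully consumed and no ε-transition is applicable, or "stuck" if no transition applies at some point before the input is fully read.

stuck

(p, yxxxzyz, Z)
  read y, top Z: go to p, push XZ → (p, xxxzyz, XZ)
  read x, top X: go to q, push XX → (q, xxzyz, XXZ)
  read x, top X: go to p, push ε → (p, xzyz, XZ)
  read x, top X: go to q, push XX → (q, zyz, XXZ)
  read z, top X: go to q, push XX → (q, yz, XXXZ)
No transition for (q, y, top X); M blocks with input yz remaining.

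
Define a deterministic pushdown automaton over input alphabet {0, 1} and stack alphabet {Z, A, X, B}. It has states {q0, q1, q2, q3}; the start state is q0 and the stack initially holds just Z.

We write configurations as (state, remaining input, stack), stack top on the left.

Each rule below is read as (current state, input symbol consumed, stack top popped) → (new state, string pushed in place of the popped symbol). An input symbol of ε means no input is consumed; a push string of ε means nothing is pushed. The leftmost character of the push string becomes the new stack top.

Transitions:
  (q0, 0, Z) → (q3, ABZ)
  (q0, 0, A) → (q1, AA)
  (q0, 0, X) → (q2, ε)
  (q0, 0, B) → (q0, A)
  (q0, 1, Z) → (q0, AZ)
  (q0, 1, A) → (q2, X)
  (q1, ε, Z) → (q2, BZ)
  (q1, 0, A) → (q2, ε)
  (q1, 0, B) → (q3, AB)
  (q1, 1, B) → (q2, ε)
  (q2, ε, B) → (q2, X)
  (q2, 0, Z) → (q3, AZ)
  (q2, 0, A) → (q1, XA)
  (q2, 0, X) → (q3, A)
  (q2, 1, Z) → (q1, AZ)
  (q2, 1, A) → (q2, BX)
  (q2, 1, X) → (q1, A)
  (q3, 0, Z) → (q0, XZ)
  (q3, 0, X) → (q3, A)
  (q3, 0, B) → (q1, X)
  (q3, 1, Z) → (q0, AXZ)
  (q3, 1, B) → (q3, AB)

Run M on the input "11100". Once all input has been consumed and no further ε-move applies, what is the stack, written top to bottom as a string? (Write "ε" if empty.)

(q0, 11100, Z)
  read 1, top Z: go to q0, push AZ → (q0, 1100, AZ)
  read 1, top A: go to q2, push X → (q2, 100, XZ)
  read 1, top X: go to q1, push A → (q1, 00, AZ)
  read 0, top A: go to q2, push ε → (q2, 0, Z)
  read 0, top Z: go to q3, push AZ → (q3, ε, AZ)
All input consumed in state q3 with stack AZ.

AZ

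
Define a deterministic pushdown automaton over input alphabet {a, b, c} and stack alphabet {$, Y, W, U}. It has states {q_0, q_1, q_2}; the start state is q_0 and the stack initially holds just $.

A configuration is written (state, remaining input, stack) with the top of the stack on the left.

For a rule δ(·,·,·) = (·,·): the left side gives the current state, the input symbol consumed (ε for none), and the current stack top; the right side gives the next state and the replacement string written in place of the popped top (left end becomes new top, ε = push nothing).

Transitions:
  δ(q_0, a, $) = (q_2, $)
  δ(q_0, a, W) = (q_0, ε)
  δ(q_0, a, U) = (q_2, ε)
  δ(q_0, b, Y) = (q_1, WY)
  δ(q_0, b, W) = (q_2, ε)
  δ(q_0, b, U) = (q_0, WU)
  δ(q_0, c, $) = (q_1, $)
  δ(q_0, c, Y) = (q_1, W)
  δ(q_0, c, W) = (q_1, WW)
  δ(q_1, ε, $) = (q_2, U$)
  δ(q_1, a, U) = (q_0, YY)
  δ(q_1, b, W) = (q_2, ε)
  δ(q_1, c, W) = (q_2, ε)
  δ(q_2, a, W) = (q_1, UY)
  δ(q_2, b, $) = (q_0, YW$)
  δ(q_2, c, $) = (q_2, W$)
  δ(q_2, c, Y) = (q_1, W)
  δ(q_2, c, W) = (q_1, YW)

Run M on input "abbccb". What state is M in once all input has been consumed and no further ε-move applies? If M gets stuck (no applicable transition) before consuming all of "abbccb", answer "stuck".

q_2

(q_0, abbccb, $)
  read a, top $: go to q_2, push $ → (q_2, bbccb, $)
  read b, top $: go to q_0, push YW$ → (q_0, bccb, YW$)
  read b, top Y: go to q_1, push WY → (q_1, ccb, WYW$)
  read c, top W: go to q_2, push ε → (q_2, cb, YW$)
  read c, top Y: go to q_1, push W → (q_1, b, WW$)
  read b, top W: go to q_2, push ε → (q_2, ε, W$)
All input consumed; M is in state q_2.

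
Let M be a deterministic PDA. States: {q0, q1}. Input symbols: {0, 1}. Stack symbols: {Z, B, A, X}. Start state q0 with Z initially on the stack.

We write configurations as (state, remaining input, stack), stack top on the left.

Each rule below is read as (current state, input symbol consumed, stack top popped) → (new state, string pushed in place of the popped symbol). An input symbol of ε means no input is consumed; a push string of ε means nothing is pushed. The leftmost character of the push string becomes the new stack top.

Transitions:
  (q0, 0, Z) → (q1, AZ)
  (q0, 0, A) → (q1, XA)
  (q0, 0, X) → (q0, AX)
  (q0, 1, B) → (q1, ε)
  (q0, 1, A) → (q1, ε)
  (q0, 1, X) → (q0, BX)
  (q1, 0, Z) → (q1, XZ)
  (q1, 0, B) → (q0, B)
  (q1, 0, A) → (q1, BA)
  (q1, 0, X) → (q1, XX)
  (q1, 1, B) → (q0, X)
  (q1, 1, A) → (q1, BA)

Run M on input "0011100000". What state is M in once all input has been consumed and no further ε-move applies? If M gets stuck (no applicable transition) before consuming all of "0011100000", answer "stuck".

(q0, 0011100000, Z)
  read 0, top Z: go to q1, push AZ → (q1, 011100000, AZ)
  read 0, top A: go to q1, push BA → (q1, 11100000, BAZ)
  read 1, top B: go to q0, push X → (q0, 1100000, XAZ)
  read 1, top X: go to q0, push BX → (q0, 100000, BXAZ)
  read 1, top B: go to q1, push ε → (q1, 00000, XAZ)
  read 0, top X: go to q1, push XX → (q1, 0000, XXAZ)
  read 0, top X: go to q1, push XX → (q1, 000, XXXAZ)
  read 0, top X: go to q1, push XX → (q1, 00, XXXXAZ)
  read 0, top X: go to q1, push XX → (q1, 0, XXXXXAZ)
  read 0, top X: go to q1, push XX → (q1, ε, XXXXXXAZ)
All input consumed; M is in state q1.

q1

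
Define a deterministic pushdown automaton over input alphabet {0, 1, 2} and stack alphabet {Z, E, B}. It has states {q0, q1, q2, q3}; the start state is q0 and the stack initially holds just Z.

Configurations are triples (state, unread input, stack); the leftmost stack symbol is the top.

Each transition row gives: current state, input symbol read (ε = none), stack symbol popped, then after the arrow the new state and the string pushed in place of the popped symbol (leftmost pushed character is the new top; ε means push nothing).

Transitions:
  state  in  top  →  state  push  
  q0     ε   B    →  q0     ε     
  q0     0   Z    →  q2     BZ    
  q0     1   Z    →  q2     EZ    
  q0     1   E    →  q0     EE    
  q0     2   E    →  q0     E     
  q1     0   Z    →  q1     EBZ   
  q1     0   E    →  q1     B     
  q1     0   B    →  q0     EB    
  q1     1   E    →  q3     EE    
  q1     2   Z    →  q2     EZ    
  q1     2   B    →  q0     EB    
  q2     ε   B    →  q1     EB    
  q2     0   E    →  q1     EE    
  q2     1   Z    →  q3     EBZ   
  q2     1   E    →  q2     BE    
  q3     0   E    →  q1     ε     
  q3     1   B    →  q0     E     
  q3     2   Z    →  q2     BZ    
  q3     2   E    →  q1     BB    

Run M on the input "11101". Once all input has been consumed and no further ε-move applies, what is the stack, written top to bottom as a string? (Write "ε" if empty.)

EEBEZ

(q0, 11101, Z)
  read 1, top Z: go to q2, push EZ → (q2, 1101, EZ)
  read 1, top E: go to q2, push BE → (q2, 101, BEZ)
  ε-move, top B: go to q1, push EB → (q1, 101, EBEZ)
  read 1, top E: go to q3, push EE → (q3, 01, EEBEZ)
  read 0, top E: go to q1, push ε → (q1, 1, EBEZ)
  read 1, top E: go to q3, push EE → (q3, ε, EEBEZ)
All input consumed in state q3 with stack EEBEZ.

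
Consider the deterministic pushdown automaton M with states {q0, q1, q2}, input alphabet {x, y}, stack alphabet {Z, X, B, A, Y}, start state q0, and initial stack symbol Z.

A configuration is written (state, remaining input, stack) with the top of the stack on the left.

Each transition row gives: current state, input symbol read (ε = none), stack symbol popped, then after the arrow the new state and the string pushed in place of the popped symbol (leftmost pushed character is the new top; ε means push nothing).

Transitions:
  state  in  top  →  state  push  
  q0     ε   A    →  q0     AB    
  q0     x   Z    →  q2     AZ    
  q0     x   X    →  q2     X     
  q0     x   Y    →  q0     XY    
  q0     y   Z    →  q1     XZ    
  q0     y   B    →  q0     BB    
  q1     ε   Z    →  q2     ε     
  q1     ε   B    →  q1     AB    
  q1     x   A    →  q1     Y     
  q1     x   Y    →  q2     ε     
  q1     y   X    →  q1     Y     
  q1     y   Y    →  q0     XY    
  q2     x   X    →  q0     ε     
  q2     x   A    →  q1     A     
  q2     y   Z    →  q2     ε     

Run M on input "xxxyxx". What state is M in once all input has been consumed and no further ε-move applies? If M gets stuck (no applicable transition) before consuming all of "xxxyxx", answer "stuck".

(q0, xxxyxx, Z)
  read x, top Z: go to q2, push AZ → (q2, xxyxx, AZ)
  read x, top A: go to q1, push A → (q1, xyxx, AZ)
  read x, top A: go to q1, push Y → (q1, yxx, YZ)
  read y, top Y: go to q0, push XY → (q0, xx, XYZ)
  read x, top X: go to q2, push X → (q2, x, XYZ)
  read x, top X: go to q0, push ε → (q0, ε, YZ)
All input consumed; M is in state q0.

q0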